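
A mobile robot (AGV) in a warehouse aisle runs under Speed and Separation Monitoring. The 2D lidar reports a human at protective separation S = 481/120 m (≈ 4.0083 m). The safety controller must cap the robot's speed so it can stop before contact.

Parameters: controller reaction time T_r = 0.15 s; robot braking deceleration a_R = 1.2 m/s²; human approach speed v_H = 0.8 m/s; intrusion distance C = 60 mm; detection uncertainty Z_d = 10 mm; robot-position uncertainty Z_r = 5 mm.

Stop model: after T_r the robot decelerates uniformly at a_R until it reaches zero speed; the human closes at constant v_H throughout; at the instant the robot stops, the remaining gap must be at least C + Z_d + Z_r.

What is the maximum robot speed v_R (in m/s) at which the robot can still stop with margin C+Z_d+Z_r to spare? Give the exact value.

quadratic (5/12)·v² + (49/60)·v + (-286/75) = 0
  disc = (49/60)² − 4·(5/12)·(-286/75) = 2809/400 ; √disc = 53/20
  v_R = (−(49/60) + 53/20) / (2·(5/12)) = 11/5 m/s
check:
stop time T_s = (11/5)/(6/5) = 1.8333 s
reaction-phase robot travel = 2.2000·0.1500 = 0.3300 m
robot under decel: 2.2000²/(2·1.2000) = 2.0167 m
human over T_r+T_s: 0.8000·(0.1500+1.8333) = 1.5867 m
residual clearance needed = 0.0600+0.0100+0.0050 = 0.0750 m
sum ≈ 0.3300+2.0167+1.5867+0.0750 ≈ 4.0083 m = S ✓

v_R_max = 11/5 m/s = 2.2000 m/s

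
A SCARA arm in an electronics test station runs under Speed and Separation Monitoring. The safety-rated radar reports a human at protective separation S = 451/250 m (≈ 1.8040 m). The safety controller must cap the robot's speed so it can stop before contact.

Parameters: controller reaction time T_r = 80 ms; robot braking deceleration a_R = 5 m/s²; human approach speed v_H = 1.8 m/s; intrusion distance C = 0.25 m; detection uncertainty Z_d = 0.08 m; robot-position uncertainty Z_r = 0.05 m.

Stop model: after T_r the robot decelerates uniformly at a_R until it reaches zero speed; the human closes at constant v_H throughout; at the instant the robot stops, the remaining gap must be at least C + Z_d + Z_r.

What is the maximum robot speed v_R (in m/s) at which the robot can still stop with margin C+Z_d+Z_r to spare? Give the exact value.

v_R_max = 2 m/s = 2.0000 m/s

at the boundary: (1/10)·v² + (11/25)·v + (-32/25) = 0
  disc = (11/25)² − 4·(1/10)·(-32/25) = 441/625 ; √disc = 21/25
  v_R = (−(11/25) + 21/25) / (2·(1/10)) = 2 m/s
check:
braking lasts T_s = 2/5 = 0.4000 s
robot in T_r: 2.0000·0.0800 = 0.1600 m
robot under decel: 2.0000²/(2·5.0000) = 0.4000 m
person approaches 1.8000·(0.0800+0.4000) = 0.8640 m
residual clearance needed = 0.2500+0.0800+0.0500 = 0.3800 m
sum ≈ 0.1600+0.4000+0.8640+0.3800 ≈ 1.8040 m = S ✓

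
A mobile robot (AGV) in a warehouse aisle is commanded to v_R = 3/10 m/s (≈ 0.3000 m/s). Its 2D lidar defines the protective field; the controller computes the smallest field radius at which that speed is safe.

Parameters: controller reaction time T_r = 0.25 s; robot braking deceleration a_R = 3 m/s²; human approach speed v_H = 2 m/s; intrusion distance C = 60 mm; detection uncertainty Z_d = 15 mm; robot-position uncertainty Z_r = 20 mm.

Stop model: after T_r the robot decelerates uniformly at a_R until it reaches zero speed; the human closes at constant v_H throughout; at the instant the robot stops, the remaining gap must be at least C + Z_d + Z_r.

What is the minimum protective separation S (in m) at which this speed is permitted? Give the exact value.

stop time T_s = (3/10)/3 = 0.1000 s
robot in T_r: 0.3000·0.2500 = 0.0750 m
robot covers 0.3000·0.1000 − ½·3.0000·0.1000² = 0.0150 m while stopping
person approaches 2.0000·(0.2500+0.1000) = 0.7000 m
margins: 0.0600+0.0150+0.0200 = 0.0950 m
S_min ≈ 0.0750+0.0150+0.7000+0.0950  ⇒  S_min = 177/200 m

S_min = 177/200 m = 0.8850 m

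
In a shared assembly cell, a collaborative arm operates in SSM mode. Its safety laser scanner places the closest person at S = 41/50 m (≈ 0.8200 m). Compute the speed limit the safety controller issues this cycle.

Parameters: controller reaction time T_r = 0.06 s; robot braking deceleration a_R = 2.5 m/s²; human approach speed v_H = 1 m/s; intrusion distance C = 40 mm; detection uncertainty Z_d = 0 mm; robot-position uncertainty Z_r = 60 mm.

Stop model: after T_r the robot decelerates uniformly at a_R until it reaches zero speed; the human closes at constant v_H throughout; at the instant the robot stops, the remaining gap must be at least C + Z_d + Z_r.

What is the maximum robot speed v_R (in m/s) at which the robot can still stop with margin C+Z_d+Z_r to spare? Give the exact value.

v_R_max = 1 m/s = 1.0000 m/s

collect terms ⇒ (1/5)·v_R² + (23/50)·v_R + (-33/50) = 0
  disc = (23/50)² − 4·(1/5)·(-33/50) = 1849/2500 ; √disc = 43/50
  v_R = (−(23/50) + 43/50) / (2·(1/5)) = 1 m/s
check:
stop time T_s = 1/(5/2) = 0.4000 s
robot covers v_R·T_r = 1.0000·0.0600 = 0.0600 m before braking
braking distance = 1.0000²/(2·2.5000) = 0.2000 m
person approaches 1.0000·(0.0600+0.4000) = 0.4600 m
C+Z_d+Z_r = 0.0400+0.0000+0.0600 = 0.1000 m
sum ≈ 0.0600+0.2000+0.4600+0.1000 ≈ 0.8200 m = S ✓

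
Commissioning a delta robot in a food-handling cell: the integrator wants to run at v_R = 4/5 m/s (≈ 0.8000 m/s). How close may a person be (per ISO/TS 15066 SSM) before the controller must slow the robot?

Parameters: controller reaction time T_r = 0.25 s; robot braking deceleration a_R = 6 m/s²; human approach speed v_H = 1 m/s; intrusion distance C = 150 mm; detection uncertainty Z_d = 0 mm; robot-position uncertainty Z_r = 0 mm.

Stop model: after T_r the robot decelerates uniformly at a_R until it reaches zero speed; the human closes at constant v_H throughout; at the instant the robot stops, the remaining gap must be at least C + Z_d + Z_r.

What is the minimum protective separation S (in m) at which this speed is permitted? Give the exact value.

S_min = 59/75 m = 0.7867 m

braking lasts T_s = (4/5)/6 = 0.1333 s
robot in T_r: 0.8000·0.2500 = 0.2000 m
robot covers 0.8000·0.1333 − ½·6.0000·0.1333² = 0.0533 m while stopping
person approaches 1.0000·(0.2500+0.1333) = 0.3833 m
residual clearance needed = 0.1500+0.0000+0.0000 = 0.1500 m
S_min ≈ 0.2000+0.0533+0.3833+0.1500  ⇒  S_min = 59/75 m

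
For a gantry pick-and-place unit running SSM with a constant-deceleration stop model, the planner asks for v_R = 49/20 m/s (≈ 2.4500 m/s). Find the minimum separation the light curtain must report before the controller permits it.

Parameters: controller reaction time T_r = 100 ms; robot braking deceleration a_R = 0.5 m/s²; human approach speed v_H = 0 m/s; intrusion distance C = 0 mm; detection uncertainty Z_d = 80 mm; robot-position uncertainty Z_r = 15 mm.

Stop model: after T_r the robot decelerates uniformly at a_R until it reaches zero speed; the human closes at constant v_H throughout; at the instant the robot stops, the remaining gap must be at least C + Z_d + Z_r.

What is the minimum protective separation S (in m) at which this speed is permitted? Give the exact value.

S_min = 2537/400 m = 6.3425 m

stop time T_s = (49/20)/(1/2) = 4.9000 s
robot covers v_R·T_r = 2.4500·0.1000 = 0.2450 m before braking
robot under decel: 2.4500²/(2·0.5000) = 6.0025 m
human closes 0.0000·5.0000 = 0.0000 m
residual clearance needed = 0.0000+0.0800+0.0150 = 0.0950 m
S_min ≈ 0.2450+6.0025+0.0000+0.0950  ⇒  S_min = 2537/400 m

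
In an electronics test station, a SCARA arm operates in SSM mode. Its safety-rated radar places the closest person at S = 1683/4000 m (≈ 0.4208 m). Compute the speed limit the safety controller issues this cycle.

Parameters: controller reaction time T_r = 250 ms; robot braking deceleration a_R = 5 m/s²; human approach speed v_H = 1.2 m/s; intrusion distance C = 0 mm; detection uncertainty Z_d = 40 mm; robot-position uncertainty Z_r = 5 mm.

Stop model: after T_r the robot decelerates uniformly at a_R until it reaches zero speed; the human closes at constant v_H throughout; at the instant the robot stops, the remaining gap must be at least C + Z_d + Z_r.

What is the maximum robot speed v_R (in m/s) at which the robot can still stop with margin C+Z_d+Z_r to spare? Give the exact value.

quadratic (1/10)·v² + (49/100)·v + (-303/4000) = 0
  disc = (49/100)² − 4·(1/10)·(-303/4000) = 169/625 ; √disc = 13/25
  v_R = (−(49/100) + 13/25) / (2·(1/10)) = 3/20 m/s
check:
stop time T_s = (3/20)/5 = 0.0300 s
robot in T_r: 0.1500·0.2500 = 0.0375 m
robot covers 0.1500·0.0300 − ½·5.0000·0.0300² = 0.0022 m while stopping
person approaches 1.2000·(0.2500+0.0300) = 0.3360 m
residual clearance needed = 0.0000+0.0400+0.0050 = 0.0450 m
sum ≈ 0.0375+0.0022+0.3360+0.0450 ≈ 0.4208 m = S ✓

v_R_max = 3/20 m/s = 0.1500 m/s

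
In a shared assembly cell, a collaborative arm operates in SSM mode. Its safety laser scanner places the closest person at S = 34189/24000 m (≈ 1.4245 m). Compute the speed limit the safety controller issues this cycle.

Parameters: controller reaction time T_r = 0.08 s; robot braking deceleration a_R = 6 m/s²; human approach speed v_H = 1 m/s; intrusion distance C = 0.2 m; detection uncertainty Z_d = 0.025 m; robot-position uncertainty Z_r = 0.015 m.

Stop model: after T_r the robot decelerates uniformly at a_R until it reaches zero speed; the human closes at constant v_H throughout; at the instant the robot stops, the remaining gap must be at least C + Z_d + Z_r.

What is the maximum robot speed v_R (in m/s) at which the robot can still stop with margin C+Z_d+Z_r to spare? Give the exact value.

at the boundary: (1/12)·v² + (37/150)·v + (-26509/24000) = 0
  disc = (37/150)² − 4·(1/12)·(-26509/24000) = 17161/40000 ; √disc = 131/200
  v_R = (−(37/150) + 131/200) / (2·(1/12)) = 49/20 m/s
check:
stop time T_s = (49/20)/6 = 0.4083 s
robot in T_r: 2.4500·0.0800 = 0.1960 m
braking distance = 2.4500²/(2·6.0000) = 0.5002 m
human over T_r+T_s: 1.0000·(0.0800+0.4083) = 0.4883 m
C+Z_d+Z_r = 0.2000+0.0250+0.0150 = 0.2400 m
sum ≈ 0.1960+0.5002+0.4883+0.2400 ≈ 1.4245 m = S ✓

v_R_max = 49/20 m/s = 2.4500 m/s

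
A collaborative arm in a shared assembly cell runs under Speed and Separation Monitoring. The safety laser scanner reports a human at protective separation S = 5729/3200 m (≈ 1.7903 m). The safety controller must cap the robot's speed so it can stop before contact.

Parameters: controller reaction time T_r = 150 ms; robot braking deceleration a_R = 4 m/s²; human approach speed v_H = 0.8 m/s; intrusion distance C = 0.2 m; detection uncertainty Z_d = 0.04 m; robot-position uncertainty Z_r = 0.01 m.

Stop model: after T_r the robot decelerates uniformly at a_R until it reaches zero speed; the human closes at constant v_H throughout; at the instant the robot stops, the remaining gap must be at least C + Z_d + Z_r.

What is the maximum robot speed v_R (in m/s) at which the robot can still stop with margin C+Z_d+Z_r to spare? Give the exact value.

at the boundary: (1/8)·v² + (7/20)·v + (-909/640) = 0
  disc = (7/20)² − 4·(1/8)·(-909/640) = 5329/6400 ; √disc = 73/80
  v_R = (−(7/20) + 73/80) / (2·(1/8)) = 9/4 m/s
check:
T_s = v_R/a_R = (9/4)/4 = 0.5625 s
robot covers v_R·T_r = 2.2500·0.1500 = 0.3375 m before braking
robot under decel: 2.2500²/(2·4.0000) = 0.6328 m
human over T_r+T_s: 0.8000·(0.1500+0.5625) = 0.5700 m
C+Z_d+Z_r = 0.2000+0.0400+0.0100 = 0.2500 m
sum ≈ 0.3375+0.6328+0.5700+0.2500 ≈ 1.7903 m = S ✓

v_R_max = 9/4 m/s = 2.2500 m/s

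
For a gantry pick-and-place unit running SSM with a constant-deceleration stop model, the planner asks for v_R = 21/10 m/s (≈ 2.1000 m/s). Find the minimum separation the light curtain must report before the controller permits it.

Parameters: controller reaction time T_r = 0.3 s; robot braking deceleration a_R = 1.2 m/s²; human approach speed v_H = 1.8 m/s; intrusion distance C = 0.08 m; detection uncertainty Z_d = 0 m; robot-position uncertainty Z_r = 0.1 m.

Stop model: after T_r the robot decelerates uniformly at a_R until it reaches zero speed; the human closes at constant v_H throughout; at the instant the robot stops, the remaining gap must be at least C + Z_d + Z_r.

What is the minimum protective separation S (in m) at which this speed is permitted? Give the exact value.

braking lasts T_s = (21/10)/(6/5) = 1.7500 s
robot covers v_R·T_r = 2.1000·0.3000 = 0.6300 m before braking
robot covers 2.1000·1.7500 − ½·1.2000·1.7500² = 1.8375 m while stopping
human closes 1.8000·2.0500 = 3.6900 m
margins: 0.0800+0.0000+0.1000 = 0.1800 m
S_min ≈ 0.6300+1.8375+3.6900+0.1800  ⇒  S_min = 507/80 m

S_min = 507/80 m = 6.3375 m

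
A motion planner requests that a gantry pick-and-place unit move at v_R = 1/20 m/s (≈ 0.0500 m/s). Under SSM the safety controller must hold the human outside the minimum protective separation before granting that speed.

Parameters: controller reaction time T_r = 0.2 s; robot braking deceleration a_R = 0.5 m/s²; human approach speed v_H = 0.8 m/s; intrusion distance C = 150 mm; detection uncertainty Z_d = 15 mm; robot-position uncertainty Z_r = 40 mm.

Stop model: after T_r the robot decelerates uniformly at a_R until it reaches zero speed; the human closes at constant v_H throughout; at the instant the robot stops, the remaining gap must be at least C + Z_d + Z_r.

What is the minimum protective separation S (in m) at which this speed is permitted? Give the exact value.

S_min = 183/400 m = 0.4575 m

T_s = v_R/a_R = (1/20)/(1/2) = 0.1000 s
robot covers v_R·T_r = 0.0500·0.2000 = 0.0100 m before braking
braking distance = 0.0500²/(2·0.5000) = 0.0025 m
human over T_r+T_s: 0.8000·(0.2000+0.1000) = 0.2400 m
residual clearance needed = 0.1500+0.0150+0.0400 = 0.2050 m
S_min ≈ 0.0100+0.0025+0.2400+0.2050  ⇒  S_min = 183/400 m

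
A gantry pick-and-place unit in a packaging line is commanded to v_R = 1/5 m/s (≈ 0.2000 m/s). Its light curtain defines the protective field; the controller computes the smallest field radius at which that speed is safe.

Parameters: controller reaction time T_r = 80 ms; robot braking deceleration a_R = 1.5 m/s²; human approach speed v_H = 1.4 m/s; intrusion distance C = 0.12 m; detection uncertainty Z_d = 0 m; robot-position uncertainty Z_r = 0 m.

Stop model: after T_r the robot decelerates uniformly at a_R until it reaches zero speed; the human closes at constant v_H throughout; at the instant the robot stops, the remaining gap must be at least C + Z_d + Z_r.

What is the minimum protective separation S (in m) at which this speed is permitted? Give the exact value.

S_min = 56/125 m = 0.4480 m

stop time T_s = (1/5)/(3/2) = 0.1333 s
reaction-phase robot travel = 0.2000·0.0800 = 0.0160 m
robot under decel: 0.2000²/(2·1.5000) = 0.0133 m
human closes 1.4000·0.2133 = 0.2987 m
C+Z_d+Z_r = 0.1200+0.0000+0.0000 = 0.1200 m
S_min ≈ 0.0160+0.0133+0.2987+0.1200  ⇒  S_min = 56/125 m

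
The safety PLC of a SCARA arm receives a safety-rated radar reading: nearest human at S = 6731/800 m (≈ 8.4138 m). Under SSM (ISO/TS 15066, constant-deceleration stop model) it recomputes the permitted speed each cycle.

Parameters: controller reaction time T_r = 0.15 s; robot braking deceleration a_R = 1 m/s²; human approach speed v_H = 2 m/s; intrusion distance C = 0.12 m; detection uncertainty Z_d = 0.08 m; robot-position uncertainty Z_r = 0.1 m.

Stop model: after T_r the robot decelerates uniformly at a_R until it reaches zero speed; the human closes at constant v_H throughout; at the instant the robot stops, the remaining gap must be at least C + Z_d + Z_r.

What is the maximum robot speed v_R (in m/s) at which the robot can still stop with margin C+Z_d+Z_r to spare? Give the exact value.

at the boundary: (1/2)·v² + (43/20)·v + (-6251/800) = 0
  disc = (43/20)² − 4·(1/2)·(-6251/800) = 81/4 ; √disc = 9/2
  v_R = (−(43/20) + 9/2) / (2·(1/2)) = 47/20 m/s
check:
T_s = v_R/a_R = (47/20)/1 = 2.3500 s
robot covers v_R·T_r = 2.3500·0.1500 = 0.3525 m before braking
robot covers 2.3500·2.3500 − ½·1.0000·2.3500² = 2.7612 m while stopping
human over T_r+T_s: 2.0000·(0.1500+2.3500) = 5.0000 m
residual clearance needed = 0.1200+0.0800+0.1000 = 0.3000 m
sum ≈ 0.3525+2.7612+5.0000+0.3000 ≈ 8.4138 m = S ✓

v_R_max = 47/20 m/s = 2.3500 m/s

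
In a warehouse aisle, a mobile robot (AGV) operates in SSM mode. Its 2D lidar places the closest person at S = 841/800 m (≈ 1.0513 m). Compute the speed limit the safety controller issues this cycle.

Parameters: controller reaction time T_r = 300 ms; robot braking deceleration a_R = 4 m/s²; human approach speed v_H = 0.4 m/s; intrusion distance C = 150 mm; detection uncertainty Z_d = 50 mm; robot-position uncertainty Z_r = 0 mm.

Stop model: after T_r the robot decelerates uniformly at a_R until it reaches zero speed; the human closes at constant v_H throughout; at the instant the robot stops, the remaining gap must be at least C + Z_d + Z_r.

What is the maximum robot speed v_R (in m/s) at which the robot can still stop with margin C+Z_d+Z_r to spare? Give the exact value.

at the boundary: (1/8)·v² + (2/5)·v + (-117/160) = 0
  disc = (2/5)² − 4·(1/8)·(-117/160) = 841/1600 ; √disc = 29/40
  v_R = (−(2/5) + 29/40) / (2·(1/8)) = 13/10 m/s
check:
braking lasts T_s = (13/10)/4 = 0.3250 s
robot in T_r: 1.3000·0.3000 = 0.3900 m
robot covers 1.3000·0.3250 − ½·4.0000·0.3250² = 0.2112 m while stopping
human closes 0.4000·0.6250 = 0.2500 m
margins: 0.1500+0.0500+0.0000 = 0.2000 m
sum ≈ 0.3900+0.2112+0.2500+0.2000 ≈ 1.0513 m = S ✓

v_R_max = 13/10 m/s = 1.3000 m/s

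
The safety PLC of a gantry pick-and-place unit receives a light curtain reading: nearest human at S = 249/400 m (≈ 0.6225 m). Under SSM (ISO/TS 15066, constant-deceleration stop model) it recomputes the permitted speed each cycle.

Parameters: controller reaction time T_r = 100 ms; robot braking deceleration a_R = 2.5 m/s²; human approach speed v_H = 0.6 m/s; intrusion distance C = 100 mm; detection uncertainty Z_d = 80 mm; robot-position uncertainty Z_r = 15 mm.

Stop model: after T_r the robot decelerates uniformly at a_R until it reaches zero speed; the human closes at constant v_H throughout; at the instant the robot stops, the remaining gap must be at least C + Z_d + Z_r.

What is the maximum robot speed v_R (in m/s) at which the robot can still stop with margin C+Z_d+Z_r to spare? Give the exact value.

v_R_max = 3/4 m/s = 0.7500 m/s

at the boundary: (1/5)·v² + (17/50)·v + (-147/400) = 0
  disc = (17/50)² − 4·(1/5)·(-147/400) = 256/625 ; √disc = 16/25
  v_R = (−(17/50) + 16/25) / (2·(1/5)) = 3/4 m/s
check:
stop time T_s = (3/4)/(5/2) = 0.3000 s
robot in T_r: 0.7500·0.1000 = 0.0750 m
robot covers 0.7500·0.3000 − ½·2.5000·0.3000² = 0.1125 m while stopping
person approaches 0.6000·(0.1000+0.3000) = 0.2400 m
C+Z_d+Z_r = 0.1000+0.0800+0.0150 = 0.1950 m
sum ≈ 0.0750+0.1125+0.2400+0.1950 ≈ 0.6225 m = S ✓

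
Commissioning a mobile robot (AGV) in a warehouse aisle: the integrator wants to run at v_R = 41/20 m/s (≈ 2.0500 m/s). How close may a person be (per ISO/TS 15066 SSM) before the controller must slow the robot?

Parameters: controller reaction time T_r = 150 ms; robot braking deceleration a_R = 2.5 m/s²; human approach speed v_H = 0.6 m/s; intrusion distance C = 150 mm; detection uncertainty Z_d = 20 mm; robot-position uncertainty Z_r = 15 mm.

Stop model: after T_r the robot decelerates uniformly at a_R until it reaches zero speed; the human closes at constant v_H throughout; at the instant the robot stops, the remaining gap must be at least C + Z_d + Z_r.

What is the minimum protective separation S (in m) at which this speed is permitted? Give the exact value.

braking lasts T_s = (41/20)/(5/2) = 0.8200 s
robot covers v_R·T_r = 2.0500·0.1500 = 0.3075 m before braking
braking distance = 2.0500²/(2·2.5000) = 0.8405 m
human closes 0.6000·0.9700 = 0.5820 m
C+Z_d+Z_r = 0.1500+0.0200+0.0150 = 0.1850 m
S_min ≈ 0.3075+0.8405+0.5820+0.1850  ⇒  S_min = 383/200 m

S_min = 383/200 m = 1.9150 m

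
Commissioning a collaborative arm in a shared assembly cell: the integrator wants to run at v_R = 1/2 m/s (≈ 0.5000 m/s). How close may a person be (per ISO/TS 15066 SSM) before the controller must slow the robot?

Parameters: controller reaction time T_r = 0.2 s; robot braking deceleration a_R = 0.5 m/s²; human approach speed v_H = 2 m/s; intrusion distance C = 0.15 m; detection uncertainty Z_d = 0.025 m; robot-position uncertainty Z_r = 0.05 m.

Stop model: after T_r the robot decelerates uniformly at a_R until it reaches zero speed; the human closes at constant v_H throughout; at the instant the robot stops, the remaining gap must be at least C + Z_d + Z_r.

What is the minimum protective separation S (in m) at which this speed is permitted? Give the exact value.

S_min = 119/40 m = 2.9750 m

stop time T_s = (1/2)/(1/2) = 1.0000 s
robot covers v_R·T_r = 0.5000·0.2000 = 0.1000 m before braking
robot covers 0.5000·1.0000 − ½·0.5000·1.0000² = 0.2500 m while stopping
person approaches 2.0000·(0.2000+1.0000) = 2.4000 m
C+Z_d+Z_r = 0.1500+0.0250+0.0500 = 0.2250 m
S_min ≈ 0.1000+0.2500+2.4000+0.2250  ⇒  S_min = 119/40 m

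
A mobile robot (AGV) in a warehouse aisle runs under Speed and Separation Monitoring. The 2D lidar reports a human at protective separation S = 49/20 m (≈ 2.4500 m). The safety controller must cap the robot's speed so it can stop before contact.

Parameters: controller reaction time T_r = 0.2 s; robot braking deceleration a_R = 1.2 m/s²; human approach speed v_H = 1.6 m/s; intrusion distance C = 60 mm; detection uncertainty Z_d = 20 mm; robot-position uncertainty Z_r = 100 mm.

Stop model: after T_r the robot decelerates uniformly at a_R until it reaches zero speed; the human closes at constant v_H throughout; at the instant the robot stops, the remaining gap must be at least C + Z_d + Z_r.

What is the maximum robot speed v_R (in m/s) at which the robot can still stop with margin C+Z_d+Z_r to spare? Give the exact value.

at the boundary: (5/12)·v² + (23/15)·v + (-39/20) = 0
  disc = (23/15)² − 4·(5/12)·(-39/20) = 5041/900 ; √disc = 71/30
  v_R = (−(23/15) + 71/30) / (2·(5/12)) = 1 m/s
check:
T_s = v_R/a_R = 1/(6/5) = 0.8333 s
robot covers v_R·T_r = 1.0000·0.2000 = 0.2000 m before braking
robot covers 1.0000·0.8333 − ½·1.2000·0.8333² = 0.4167 m while stopping
person approaches 1.6000·(0.2000+0.8333) = 1.6533 m
residual clearance needed = 0.0600+0.0200+0.1000 = 0.1800 m
sum ≈ 0.2000+0.4167+1.6533+0.1800 ≈ 2.4500 m = S ✓

v_R_max = 1 m/s = 1.0000 m/s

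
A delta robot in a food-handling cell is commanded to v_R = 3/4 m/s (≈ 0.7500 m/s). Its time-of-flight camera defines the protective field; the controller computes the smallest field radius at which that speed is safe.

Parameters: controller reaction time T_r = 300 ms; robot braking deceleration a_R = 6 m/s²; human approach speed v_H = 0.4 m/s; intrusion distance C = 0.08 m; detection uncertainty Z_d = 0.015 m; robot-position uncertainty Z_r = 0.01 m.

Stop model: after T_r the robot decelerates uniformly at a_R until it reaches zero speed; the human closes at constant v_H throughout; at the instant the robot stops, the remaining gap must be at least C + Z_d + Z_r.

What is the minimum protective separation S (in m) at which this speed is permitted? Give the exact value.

braking lasts T_s = (3/4)/6 = 0.1250 s
reaction-phase robot travel = 0.7500·0.3000 = 0.2250 m
braking distance = 0.7500²/(2·6.0000) = 0.0469 m
person approaches 0.4000·(0.3000+0.1250) = 0.1700 m
residual clearance needed = 0.0800+0.0150+0.0100 = 0.1050 m
S_min ≈ 0.2250+0.0469+0.1700+0.1050  ⇒  S_min = 35/64 m

S_min = 35/64 m = 0.5469 m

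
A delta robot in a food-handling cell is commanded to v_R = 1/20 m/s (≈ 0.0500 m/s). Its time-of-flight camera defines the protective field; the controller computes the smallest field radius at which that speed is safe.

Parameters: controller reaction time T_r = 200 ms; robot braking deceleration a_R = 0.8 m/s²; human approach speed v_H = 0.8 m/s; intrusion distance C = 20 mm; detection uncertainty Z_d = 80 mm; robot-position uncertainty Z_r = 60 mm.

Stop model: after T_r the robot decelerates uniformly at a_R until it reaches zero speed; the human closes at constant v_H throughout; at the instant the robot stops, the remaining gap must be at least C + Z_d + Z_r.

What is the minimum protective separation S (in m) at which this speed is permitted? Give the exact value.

S_min = 1221/3200 m = 0.3816 m

stop time T_s = (1/20)/(4/5) = 0.0625 s
reaction-phase robot travel = 0.0500·0.2000 = 0.0100 m
braking distance = 0.0500²/(2·0.8000) = 0.0016 m
human over T_r+T_s: 0.8000·(0.2000+0.0625) = 0.2100 m
C+Z_d+Z_r = 0.0200+0.0800+0.0600 = 0.1600 m
S_min ≈ 0.0100+0.0016+0.2100+0.1600  ⇒  S_min = 1221/3200 m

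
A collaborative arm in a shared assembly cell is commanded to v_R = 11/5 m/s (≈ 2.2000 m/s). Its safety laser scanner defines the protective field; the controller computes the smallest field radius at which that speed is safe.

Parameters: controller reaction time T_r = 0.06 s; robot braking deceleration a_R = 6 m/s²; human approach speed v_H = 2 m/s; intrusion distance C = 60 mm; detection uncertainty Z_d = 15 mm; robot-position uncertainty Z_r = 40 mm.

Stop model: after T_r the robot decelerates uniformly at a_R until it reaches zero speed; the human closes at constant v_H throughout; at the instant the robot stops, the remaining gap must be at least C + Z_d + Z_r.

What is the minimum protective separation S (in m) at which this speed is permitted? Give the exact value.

S_min = 4511/3000 m = 1.5037 m

stop time T_s = (11/5)/6 = 0.3667 s
reaction-phase robot travel = 2.2000·0.0600 = 0.1320 m
robot under decel: 2.2000²/(2·6.0000) = 0.4033 m
human closes 2.0000·0.4267 = 0.8533 m
C+Z_d+Z_r = 0.0600+0.0150+0.0400 = 0.1150 m
S_min ≈ 0.1320+0.4033+0.8533+0.1150  ⇒  S_min = 4511/3000 m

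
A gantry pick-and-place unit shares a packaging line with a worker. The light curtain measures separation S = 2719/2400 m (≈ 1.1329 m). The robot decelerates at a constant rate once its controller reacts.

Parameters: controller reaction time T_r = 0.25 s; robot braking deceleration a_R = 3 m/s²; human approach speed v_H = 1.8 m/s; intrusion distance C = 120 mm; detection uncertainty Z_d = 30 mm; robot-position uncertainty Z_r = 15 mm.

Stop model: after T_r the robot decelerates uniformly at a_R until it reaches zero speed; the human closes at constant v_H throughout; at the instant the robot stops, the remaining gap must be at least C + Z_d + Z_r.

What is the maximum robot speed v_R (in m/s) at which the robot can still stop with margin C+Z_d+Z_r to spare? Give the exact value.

v_R_max = 11/20 m/s = 0.5500 m/s

collect terms ⇒ (1/6)·v_R² + (17/20)·v_R + (-1243/2400) = 0
  disc = (17/20)² − 4·(1/6)·(-1243/2400) = 961/900 ; √disc = 31/30
  v_R = (−(17/20) + 31/30) / (2·(1/6)) = 11/20 m/s
check:
braking lasts T_s = (11/20)/3 = 0.1833 s
robot in T_r: 0.5500·0.2500 = 0.1375 m
robot under decel: 0.5500²/(2·3.0000) = 0.0504 m
human over T_r+T_s: 1.8000·(0.2500+0.1833) = 0.7800 m
margins: 0.1200+0.0300+0.0150 = 0.1650 m
sum ≈ 0.1375+0.0504+0.7800+0.1650 ≈ 1.1329 m = S ✓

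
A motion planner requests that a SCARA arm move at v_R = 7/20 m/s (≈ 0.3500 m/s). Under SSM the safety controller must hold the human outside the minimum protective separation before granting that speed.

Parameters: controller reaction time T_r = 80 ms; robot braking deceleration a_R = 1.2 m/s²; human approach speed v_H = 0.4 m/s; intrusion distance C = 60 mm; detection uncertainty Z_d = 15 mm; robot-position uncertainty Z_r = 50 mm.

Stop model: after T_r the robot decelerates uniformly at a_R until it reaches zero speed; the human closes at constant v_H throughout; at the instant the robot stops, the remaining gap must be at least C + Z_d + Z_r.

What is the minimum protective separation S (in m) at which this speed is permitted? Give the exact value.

S_min = 1693/4800 m = 0.3527 m

stop time T_s = (7/20)/(6/5) = 0.2917 s
reaction-phase robot travel = 0.3500·0.0800 = 0.0280 m
robot under decel: 0.3500²/(2·1.2000) = 0.0510 m
person approaches 0.4000·(0.0800+0.2917) = 0.1487 m
margins: 0.0600+0.0150+0.0500 = 0.1250 m
S_min ≈ 0.0280+0.0510+0.1487+0.1250  ⇒  S_min = 1693/4800 m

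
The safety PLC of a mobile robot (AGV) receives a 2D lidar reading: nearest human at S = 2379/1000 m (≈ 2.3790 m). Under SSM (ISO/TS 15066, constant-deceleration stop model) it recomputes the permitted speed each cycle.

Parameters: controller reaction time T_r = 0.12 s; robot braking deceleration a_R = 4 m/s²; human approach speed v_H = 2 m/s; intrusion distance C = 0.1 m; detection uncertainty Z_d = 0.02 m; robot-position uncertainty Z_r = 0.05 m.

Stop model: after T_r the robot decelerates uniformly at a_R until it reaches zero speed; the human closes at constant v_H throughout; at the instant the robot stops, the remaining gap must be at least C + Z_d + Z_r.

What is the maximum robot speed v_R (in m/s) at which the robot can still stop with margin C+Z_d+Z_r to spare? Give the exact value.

v_R_max = 11/5 m/s = 2.2000 m/s

collect terms ⇒ (1/8)·v_R² + (31/50)·v_R + (-1969/1000) = 0
  disc = (31/50)² − 4·(1/8)·(-1969/1000) = 13689/10000 ; √disc = 117/100
  v_R = (−(31/50) + 117/100) / (2·(1/8)) = 11/5 m/s
check:
braking lasts T_s = (11/5)/4 = 0.5500 s
reaction-phase robot travel = 2.2000·0.1200 = 0.2640 m
braking distance = 2.2000²/(2·4.0000) = 0.6050 m
human over T_r+T_s: 2.0000·(0.1200+0.5500) = 1.3400 m
margins: 0.1000+0.0200+0.0500 = 0.1700 m
sum ≈ 0.2640+0.6050+1.3400+0.1700 ≈ 2.3790 m = S ✓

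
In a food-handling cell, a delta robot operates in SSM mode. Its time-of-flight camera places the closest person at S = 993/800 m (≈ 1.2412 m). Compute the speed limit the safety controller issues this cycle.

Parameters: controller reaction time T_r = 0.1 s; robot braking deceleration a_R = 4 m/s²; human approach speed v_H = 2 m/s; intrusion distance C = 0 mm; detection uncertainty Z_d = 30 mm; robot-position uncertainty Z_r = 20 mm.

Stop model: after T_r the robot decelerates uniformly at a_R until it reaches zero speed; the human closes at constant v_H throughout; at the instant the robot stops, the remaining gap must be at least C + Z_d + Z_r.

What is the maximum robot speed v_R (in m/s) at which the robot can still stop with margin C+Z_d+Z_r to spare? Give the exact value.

at the boundary: (1/8)·v² + (3/5)·v + (-793/800) = 0
  disc = (3/5)² − 4·(1/8)·(-793/800) = 1369/1600 ; √disc = 37/40
  v_R = (−(3/5) + 37/40) / (2·(1/8)) = 13/10 m/s
check:
braking lasts T_s = (13/10)/4 = 0.3250 s
robot covers v_R·T_r = 1.3000·0.1000 = 0.1300 m before braking
braking distance = 1.3000²/(2·4.0000) = 0.2112 m
person approaches 2.0000·(0.1000+0.3250) = 0.8500 m
C+Z_d+Z_r = 0.0000+0.0300+0.0200 = 0.0500 m
sum ≈ 0.1300+0.2112+0.8500+0.0500 ≈ 1.2412 m = S ✓

v_R_max = 13/10 m/s = 1.3000 m/s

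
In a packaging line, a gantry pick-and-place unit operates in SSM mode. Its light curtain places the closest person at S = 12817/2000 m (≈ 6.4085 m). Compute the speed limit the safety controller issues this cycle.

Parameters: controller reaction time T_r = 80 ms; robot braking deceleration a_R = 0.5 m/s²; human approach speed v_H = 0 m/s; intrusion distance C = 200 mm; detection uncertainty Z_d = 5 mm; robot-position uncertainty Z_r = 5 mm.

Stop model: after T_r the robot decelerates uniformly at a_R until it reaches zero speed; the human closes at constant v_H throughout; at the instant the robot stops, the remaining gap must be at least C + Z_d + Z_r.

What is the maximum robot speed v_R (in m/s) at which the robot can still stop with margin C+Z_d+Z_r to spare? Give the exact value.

at the boundary: (1)·v² + (2/25)·v + (-12397/2000) = 0
  disc = (2/25)² − 4·(1)·(-12397/2000) = 62001/2500 ; √disc = 249/50
  v_R = (−(2/25) + 249/50) / (2·(1)) = 49/20 m/s
check:
braking lasts T_s = (49/20)/(1/2) = 4.9000 s
reaction-phase robot travel = 2.4500·0.0800 = 0.1960 m
robot under decel: 2.4500²/(2·0.5000) = 6.0025 m
human closes 0.0000·4.9800 = 0.0000 m
residual clearance needed = 0.2000+0.0050+0.0050 = 0.2100 m
sum ≈ 0.1960+6.0025+0.0000+0.2100 ≈ 6.4085 m = S ✓

v_R_max = 49/20 m/s = 2.4500 m/s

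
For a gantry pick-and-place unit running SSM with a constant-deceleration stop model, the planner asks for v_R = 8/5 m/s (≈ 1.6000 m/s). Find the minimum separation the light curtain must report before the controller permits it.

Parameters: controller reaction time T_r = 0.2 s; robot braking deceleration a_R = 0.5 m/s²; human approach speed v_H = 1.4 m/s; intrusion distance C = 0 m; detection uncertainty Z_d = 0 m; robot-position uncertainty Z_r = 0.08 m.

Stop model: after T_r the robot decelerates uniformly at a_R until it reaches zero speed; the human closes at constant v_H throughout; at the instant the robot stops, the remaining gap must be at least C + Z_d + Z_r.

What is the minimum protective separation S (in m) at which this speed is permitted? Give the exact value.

S_min = 193/25 m = 7.7200 m

T_s = v_R/a_R = (8/5)/(1/2) = 3.2000 s
robot in T_r: 1.6000·0.2000 = 0.3200 m
robot covers 1.6000·3.2000 − ½·0.5000·3.2000² = 2.5600 m while stopping
person approaches 1.4000·(0.2000+3.2000) = 4.7600 m
C+Z_d+Z_r = 0.0000+0.0000+0.0800 = 0.0800 m
S_min ≈ 0.3200+2.5600+4.7600+0.0800  ⇒  S_min = 193/25 m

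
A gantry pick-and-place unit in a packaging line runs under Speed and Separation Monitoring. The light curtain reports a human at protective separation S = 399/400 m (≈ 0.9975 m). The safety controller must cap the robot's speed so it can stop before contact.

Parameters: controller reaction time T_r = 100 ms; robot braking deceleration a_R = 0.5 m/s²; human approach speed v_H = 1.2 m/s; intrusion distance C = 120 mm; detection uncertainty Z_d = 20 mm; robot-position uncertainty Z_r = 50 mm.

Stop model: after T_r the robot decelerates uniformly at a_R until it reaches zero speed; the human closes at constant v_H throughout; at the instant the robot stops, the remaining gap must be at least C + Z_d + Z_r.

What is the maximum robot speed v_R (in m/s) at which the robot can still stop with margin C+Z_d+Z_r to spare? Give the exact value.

collect terms ⇒ (1)·v_R² + (5/2)·v_R + (-11/16) = 0
  disc = (5/2)² − 4·(1)·(-11/16) = 9 ; √disc = 3
  v_R = (−(5/2) + 3) / (2·(1)) = 1/4 m/s
check:
T_s = v_R/a_R = (1/4)/(1/2) = 0.5000 s
reaction-phase robot travel = 0.2500·0.1000 = 0.0250 m
braking distance = 0.2500²/(2·0.5000) = 0.0625 m
human over T_r+T_s: 1.2000·(0.1000+0.5000) = 0.7200 m
residual clearance needed = 0.1200+0.0200+0.0500 = 0.1900 m
sum ≈ 0.0250+0.0625+0.7200+0.1900 ≈ 0.9975 m = S ✓

v_R_max = 1/4 m/s = 0.2500 m/s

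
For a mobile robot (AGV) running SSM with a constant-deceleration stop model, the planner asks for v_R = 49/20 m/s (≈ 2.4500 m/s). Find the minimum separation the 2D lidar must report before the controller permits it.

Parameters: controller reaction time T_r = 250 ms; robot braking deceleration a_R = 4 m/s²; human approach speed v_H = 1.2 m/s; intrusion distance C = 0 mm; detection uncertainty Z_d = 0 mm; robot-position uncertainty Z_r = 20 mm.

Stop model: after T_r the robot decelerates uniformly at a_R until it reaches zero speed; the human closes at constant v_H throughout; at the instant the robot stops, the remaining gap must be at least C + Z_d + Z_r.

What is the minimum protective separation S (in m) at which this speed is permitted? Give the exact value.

stop time T_s = (49/20)/4 = 0.6125 s
robot in T_r: 2.4500·0.2500 = 0.6125 m
robot covers 2.4500·0.6125 − ½·4.0000·0.6125² = 0.7503 m while stopping
human over T_r+T_s: 1.2000·(0.2500+0.6125) = 1.0350 m
residual clearance needed = 0.0000+0.0000+0.0200 = 0.0200 m
S_min ≈ 0.6125+0.7503+1.0350+0.0200  ⇒  S_min = 7737/3200 m

S_min = 7737/3200 m = 2.4178 m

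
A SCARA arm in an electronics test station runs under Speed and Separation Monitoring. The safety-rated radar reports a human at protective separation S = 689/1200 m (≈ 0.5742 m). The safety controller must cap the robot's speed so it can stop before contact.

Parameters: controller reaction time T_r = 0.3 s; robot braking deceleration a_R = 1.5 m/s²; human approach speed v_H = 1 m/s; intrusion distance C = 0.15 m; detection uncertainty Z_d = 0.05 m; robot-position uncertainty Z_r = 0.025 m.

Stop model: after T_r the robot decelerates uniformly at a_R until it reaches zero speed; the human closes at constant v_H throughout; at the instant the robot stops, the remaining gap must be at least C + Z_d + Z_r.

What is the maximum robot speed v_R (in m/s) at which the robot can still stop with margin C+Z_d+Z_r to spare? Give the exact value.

collect terms ⇒ (1/3)·v_R² + (29/30)·v_R + (-59/1200) = 0
  disc = (29/30)² − 4·(1/3)·(-59/1200) = 1 ; √disc = 1
  v_R = (−(29/30) + 1) / (2·(1/3)) = 1/20 m/s
check:
T_s = v_R/a_R = (1/20)/(3/2) = 0.0333 s
robot in T_r: 0.0500·0.3000 = 0.0150 m
robot under decel: 0.0500²/(2·1.5000) = 0.0008 m
human closes 1.0000·0.3333 = 0.3333 m
margins: 0.1500+0.0500+0.0250 = 0.2250 m
sum ≈ 0.0150+0.0008+0.3333+0.2250 ≈ 0.5742 m = S ✓

v_R_max = 1/20 m/s = 0.0500 m/s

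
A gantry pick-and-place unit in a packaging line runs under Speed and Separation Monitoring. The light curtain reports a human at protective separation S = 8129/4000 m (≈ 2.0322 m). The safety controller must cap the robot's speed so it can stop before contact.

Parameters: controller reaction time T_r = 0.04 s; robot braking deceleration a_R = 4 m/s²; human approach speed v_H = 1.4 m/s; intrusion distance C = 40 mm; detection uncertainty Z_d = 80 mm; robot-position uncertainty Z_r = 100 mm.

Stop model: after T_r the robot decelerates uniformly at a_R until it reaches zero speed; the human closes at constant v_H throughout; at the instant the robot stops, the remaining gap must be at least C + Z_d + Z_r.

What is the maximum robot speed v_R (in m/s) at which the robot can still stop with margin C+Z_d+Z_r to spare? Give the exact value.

collect terms ⇒ (1/8)·v_R² + (39/100)·v_R + (-281/160) = 0
  disc = (39/100)² − 4·(1/8)·(-281/160) = 41209/40000 ; √disc = 203/200
  v_R = (−(39/100) + 203/200) / (2·(1/8)) = 5/2 m/s
check:
T_s = v_R/a_R = (5/2)/4 = 0.6250 s
reaction-phase robot travel = 2.5000·0.0400 = 0.1000 m
robot under decel: 2.5000²/(2·4.0000) = 0.7812 m
human over T_r+T_s: 1.4000·(0.0400+0.6250) = 0.9310 m
C+Z_d+Z_r = 0.0400+0.0800+0.1000 = 0.2200 m
sum ≈ 0.1000+0.7812+0.9310+0.2200 ≈ 2.0322 m = S ✓

v_R_max = 5/2 m/s = 2.5000 m/s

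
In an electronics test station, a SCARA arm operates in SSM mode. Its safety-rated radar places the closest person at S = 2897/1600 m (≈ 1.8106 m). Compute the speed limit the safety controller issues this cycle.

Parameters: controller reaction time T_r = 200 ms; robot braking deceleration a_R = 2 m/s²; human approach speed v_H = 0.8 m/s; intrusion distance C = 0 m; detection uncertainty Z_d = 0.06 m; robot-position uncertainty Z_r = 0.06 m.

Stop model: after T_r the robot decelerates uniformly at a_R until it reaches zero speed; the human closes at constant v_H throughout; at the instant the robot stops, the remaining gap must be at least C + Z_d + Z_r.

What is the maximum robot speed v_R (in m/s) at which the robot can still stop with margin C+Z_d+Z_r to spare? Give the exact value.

v_R_max = 31/20 m/s = 1.5500 m/s

collect terms ⇒ (1/4)·v_R² + (3/5)·v_R + (-2449/1600) = 0
  disc = (3/5)² − 4·(1/4)·(-2449/1600) = 121/64 ; √disc = 11/8
  v_R = (−(3/5) + 11/8) / (2·(1/4)) = 31/20 m/s
check:
T_s = v_R/a_R = (31/20)/2 = 0.7750 s
robot in T_r: 1.5500·0.2000 = 0.3100 m
robot covers 1.5500·0.7750 − ½·2.0000·0.7750² = 0.6006 m while stopping
human over T_r+T_s: 0.8000·(0.2000+0.7750) = 0.7800 m
C+Z_d+Z_r = 0.0000+0.0600+0.0600 = 0.1200 m
sum ≈ 0.3100+0.6006+0.7800+0.1200 ≈ 1.8106 m = S ✓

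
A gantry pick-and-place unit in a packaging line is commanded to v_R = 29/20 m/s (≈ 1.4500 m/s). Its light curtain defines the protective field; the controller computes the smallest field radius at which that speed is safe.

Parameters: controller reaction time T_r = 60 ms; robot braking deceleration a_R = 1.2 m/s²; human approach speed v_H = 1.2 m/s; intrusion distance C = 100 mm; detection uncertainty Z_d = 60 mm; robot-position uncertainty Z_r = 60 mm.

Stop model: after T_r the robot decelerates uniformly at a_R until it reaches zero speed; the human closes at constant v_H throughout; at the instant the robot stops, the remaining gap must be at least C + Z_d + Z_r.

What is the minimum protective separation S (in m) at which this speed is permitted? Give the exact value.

S_min = 64921/24000 m = 2.7050 m

braking lasts T_s = (29/20)/(6/5) = 1.2083 s
robot in T_r: 1.4500·0.0600 = 0.0870 m
braking distance = 1.4500²/(2·1.2000) = 0.8760 m
person approaches 1.2000·(0.0600+1.2083) = 1.5220 m
C+Z_d+Z_r = 0.1000+0.0600+0.0600 = 0.2200 m
S_min ≈ 0.0870+0.8760+1.5220+0.2200  ⇒  S_min = 64921/24000 m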